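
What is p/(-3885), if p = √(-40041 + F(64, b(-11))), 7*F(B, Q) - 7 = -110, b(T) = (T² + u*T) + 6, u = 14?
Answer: -I*√1962730/27195 ≈ -0.051516*I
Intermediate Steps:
b(T) = 6 + T² + 14*T (b(T) = (T² + 14*T) + 6 = 6 + T² + 14*T)
F(B, Q) = -103/7 (F(B, Q) = 1 + (⅐)*(-110) = 1 - 110/7 = -103/7)
p = I*√1962730/7 (p = √(-40041 - 103/7) = √(-280390/7) = I*√1962730/7 ≈ 200.14*I)
p/(-3885) = (I*√1962730/7)/(-3885) = (I*√1962730/7)*(-1/3885) = -I*√1962730/27195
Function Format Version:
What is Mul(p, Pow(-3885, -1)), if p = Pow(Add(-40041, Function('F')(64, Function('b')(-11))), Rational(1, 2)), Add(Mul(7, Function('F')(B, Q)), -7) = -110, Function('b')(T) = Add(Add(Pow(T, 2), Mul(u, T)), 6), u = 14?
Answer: Mul(Rational(-1, 27195), I, Pow(1962730, Rational(1, 2))) ≈ Mul(-0.051516, I)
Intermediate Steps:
Function('b')(T) = Add(6, Pow(T, 2), Mul(14, T)) (Function('b')(T) = Add(Add(Pow(T, 2), Mul(14, T)), 6) = Add(6, Pow(T, 2), Mul(14, T)))
Function('F')(B, Q) = Rational(-103, 7) (Function('F')(B, Q) = Add(1, Mul(Rational(1, 7), -110)) = Add(1, Rational(-110, 7)) = Rational(-103, 7))
p = Mul(Rational(1, 7), I, Pow(1962730, Rational(1, 2))) (p = Pow(Add(-40041, Rational(-103, 7)), Rational(1, 2)) = Pow(Rational(-280390, 7), Rational(1, 2)) = Mul(Rational(1, 7), I, Pow(1962730, Rational(1, 2))) ≈ Mul(200.14, I))
Mul(p, Pow(-3885, -1)) = Mul(Mul(Rational(1, 7), I, Pow(1962730, Rational(1, 2))), Pow(-3885, -1)) = Mul(Mul(Rational(1, 7), I, Pow(1962730, Rational(1, 2))), Rational(-1, 3885)) = Mul(Rational(-1, 27195), I, Pow(1962730, Rational(1, 2)))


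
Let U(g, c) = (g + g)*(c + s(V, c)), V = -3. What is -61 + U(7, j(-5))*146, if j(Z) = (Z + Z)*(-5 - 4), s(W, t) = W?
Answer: 177767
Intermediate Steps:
j(Z) = -18*Z (j(Z) = (2*Z)*(-9) = -18*Z)
U(g, c) = 2*g*(-3 + c) (U(g, c) = (g + g)*(c - 3) = (2*g)*(-3 + c) = 2*g*(-3 + c))
-61 + U(7, j(-5))*146 = -61 + (2*7*(-3 - 18*(-5)))*146 = -61 + (2*7*(-3 + 90))*146 = -61 + (2*7*87)*146 = -61 + 1218*146 = -61 + 177828 = 177767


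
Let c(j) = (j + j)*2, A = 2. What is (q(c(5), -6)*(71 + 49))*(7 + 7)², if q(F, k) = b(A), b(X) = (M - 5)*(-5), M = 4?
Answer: 117600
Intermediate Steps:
c(j) = 4*j (c(j) = (2*j)*2 = 4*j)
b(X) = 5 (b(X) = (4 - 5)*(-5) = -1*(-5) = 5)
q(F, k) = 5
(q(c(5), -6)*(71 + 49))*(7 + 7)² = (5*(71 + 49))*(7 + 7)² = (5*120)*14² = 600*196 = 117600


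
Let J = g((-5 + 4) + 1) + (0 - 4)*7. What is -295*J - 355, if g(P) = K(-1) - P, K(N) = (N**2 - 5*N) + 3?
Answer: 5250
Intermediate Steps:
K(N) = 3 + N**2 - 5*N
g(P) = 9 - P (g(P) = (3 + (-1)**2 - 5*(-1)) - P = (3 + 1 + 5) - P = 9 - P)
J = -19 (J = (9 - ((-5 + 4) + 1)) + (0 - 4)*7 = (9 - (-1 + 1)) - 4*7 = (9 - 1*0) - 28 = (9 + 0) - 28 = 9 - 28 = -19)
-295*J - 355 = -295*(-19) - 355 = 5605 - 355 = 5250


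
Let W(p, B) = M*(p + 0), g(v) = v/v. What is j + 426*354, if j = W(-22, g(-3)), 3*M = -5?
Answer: 452522/3 ≈ 1.5084e+5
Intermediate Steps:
M = -5/3 (M = (1/3)*(-5) = -5/3 ≈ -1.6667)
g(v) = 1
W(p, B) = -5*p/3 (W(p, B) = -5*(p + 0)/3 = -5*p/3)
j = 110/3 (j = -5/3*(-22) = 110/3 ≈ 36.667)
j + 426*354 = 110/3 + 426*354 = 110/3 + 150804 = 452522/3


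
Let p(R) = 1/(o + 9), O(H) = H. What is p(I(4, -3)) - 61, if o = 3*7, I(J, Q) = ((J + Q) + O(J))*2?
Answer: -1829/30 ≈ -60.967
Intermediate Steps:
I(J, Q) = 2*Q + 4*J (I(J, Q) = ((J + Q) + J)*2 = (Q + 2*J)*2 = 2*Q + 4*J)
o = 21
p(R) = 1/30 (p(R) = 1/(21 + 9) = 1/30)
p(I(4, -3)) - 61 = 1/30 - 61 = -1829/30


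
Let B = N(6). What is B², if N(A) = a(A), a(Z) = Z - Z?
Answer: 0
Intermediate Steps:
a(Z) = 0
N(A) = 0
B = 0
B² = 0² = 0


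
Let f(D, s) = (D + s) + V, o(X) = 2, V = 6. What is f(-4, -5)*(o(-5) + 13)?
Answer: -45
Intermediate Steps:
f(D, s) = 6 + D + s (f(D, s) = (D + s) + 6 = 6 + D + s)
f(-4, -5)*(o(-5) + 13) = (6 - 4 - 5)*(2 + 13) = -3*15 = -45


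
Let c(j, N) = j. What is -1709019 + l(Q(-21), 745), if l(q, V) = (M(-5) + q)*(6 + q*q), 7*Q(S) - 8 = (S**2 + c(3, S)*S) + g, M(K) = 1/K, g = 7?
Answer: -2627980791/1715 ≈ -1.5324e+6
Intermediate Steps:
M(K) = 1/K
Q(S) = 15/7 + S**2/7 + 3*S/7 (Q(S) = 8/7 + ((S**2 + 3*S) + 7)/7 = 8/7 + (7 + S**2 + 3*S)/7 = 8/7 + (1 + S**2/7 + 3*S/7) = 15/7 + S**2/7 + 3*S/7)
l(q, V) = (6 + q**2)*(-1/5 + q) (l(q, V) = (1/(-5) + q)*(6 + q*q) = (-1/5 + q)*(6 + q**2) = (6 + q**2)*(-1/5 + q))
-1709019 + l(Q(-21), 745) = -1709019 + (-6/5 + (15/7 + (1/7)*(-21)**2 + (3/7)*(-21))**3 + 6*(15/7 + (1/7)*(-21)**2 + (3/7)*(-21)) - (15/7 + (1/7)*(-21)**2 + (3/7)*(-21))**2/5) = -1709019 + (-6/5 + (15/7 + (1/7)*441 - 9)**3 + 6*(15/7 + (1/7)*441 - 9) - (15/7 + (1/7)*441 - 9)**2/5) = -1709019 + (-6/5 + (15/7 + 63 - 9)**3 + 6*(15/7 + 63 - 9) - (15/7 + 63 - 9)**2/5) = -1709019 + (-6/5 + (393/7)**3 + 6*(393/7) - (393/7)**2/5) = -1709019 + (-6/5 + 60698457/343 + 2358/7 - 1/5*154449/49) = -1709019 + (-6/5 + 60698457/343 + 2358/7 - 154449/245) = -1709019 + 302986794/1715 = -2627980791/1715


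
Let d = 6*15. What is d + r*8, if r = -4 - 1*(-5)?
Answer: 98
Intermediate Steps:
r = 1 (r = -4 + 5 = 1)
d = 90
d + r*8 = 90 + 1*8 = 90 + 8 = 98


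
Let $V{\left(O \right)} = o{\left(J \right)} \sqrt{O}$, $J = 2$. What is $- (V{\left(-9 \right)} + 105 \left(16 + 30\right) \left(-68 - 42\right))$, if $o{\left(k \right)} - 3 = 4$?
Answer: $531300 - 21 i \approx 5.313 \cdot 10^{5} - 21.0 i$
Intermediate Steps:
$o{\left(k \right)} = 7$ ($o{\left(k \right)} = 3 + 4 = 7$)
$V{\left(O \right)} = 7 \sqrt{O}$
$- (V{\left(-9 \right)} + 105 \left(16 + 30\right) \left(-68 - 42\right)) = - (7 \sqrt{-9} + 105 \left(16 + 30\right) \left(-68 - 42\right)) = - (7 \cdot 3 i + 105 \cdot 46 \left(-110\right)) = - (21 i + 105 \left(-5060\right)) = - (21 i - 531300) = - (-531300 + 21 i) = 531300 - 21 i$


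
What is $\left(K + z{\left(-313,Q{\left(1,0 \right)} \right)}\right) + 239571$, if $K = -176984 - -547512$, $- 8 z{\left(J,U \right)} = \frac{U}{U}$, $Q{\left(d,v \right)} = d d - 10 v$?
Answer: $\frac{4880791}{8} \approx 6.101 \cdot 10^{5}$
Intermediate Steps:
$Q{\left(d,v \right)} = d^{2} - 10 v$
$z{\left(J,U \right)} = - \frac{1}{8}$ ($z{\left(J,U \right)} = - \frac{U \frac{1}{U}}{8} = \left(- \frac{1}{8}\right) 1 = - \frac{1}{8}$)
$K = 370528$ ($K = -176984 + 547512 = 370528$)
$\left(K + z{\left(-313,Q{\left(1,0 \right)} \right)}\right) + 239571 = \left(370528 - \frac{1}{8}\right) + 239571 = \frac{2964223}{8} + 239571 = \frac{4880791}{8}$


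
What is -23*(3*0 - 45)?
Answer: 1035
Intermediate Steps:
-23*(3*0 - 45) = -23*(0 - 45) = -23*(-45) = 1035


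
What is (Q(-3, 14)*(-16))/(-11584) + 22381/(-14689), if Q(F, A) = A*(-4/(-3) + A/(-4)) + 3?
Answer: -24908015/15952254 ≈ -1.5614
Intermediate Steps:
Q(F, A) = 3 + A*(4/3 - A/4) (Q(F, A) = A*(-4*(-⅓) + A*(-¼)) + 3 = A*(4/3 - A/4) + 3 = 3 + A*(4/3 - A/4))
(Q(-3, 14)*(-16))/(-11584) + 22381/(-14689) = ((3 - ¼*14² + (4/3)*14)*(-16))/(-11584) + 22381/(-14689) = ((3 - ¼*196 + 56/3)*(-16))*(-1/11584) + 22381*(-1/14689) = ((3 - 49 + 56/3)*(-16))*(-1/11584) - 22381/14689 = -82/3*(-16)*(-1/11584) - 22381/14689 = (1312/3)*(-1/11584) - 22381/14689 = -41/1086 - 22381/14689 = -24908015/15952254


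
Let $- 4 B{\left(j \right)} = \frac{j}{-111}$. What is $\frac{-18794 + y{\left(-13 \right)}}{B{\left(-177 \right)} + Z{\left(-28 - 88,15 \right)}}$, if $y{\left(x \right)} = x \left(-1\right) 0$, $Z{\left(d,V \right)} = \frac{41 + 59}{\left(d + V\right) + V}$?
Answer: $\frac{119605016}{9937} \approx 12036.0$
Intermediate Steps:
$Z{\left(d,V \right)} = \frac{100}{d + 2 V}$ ($Z{\left(d,V \right)} = \frac{100}{\left(V + d\right) + V} = \frac{100}{d + 2 V}$)
$y{\left(x \right)} = 0$ ($y{\left(x \right)} = - x 0 = 0$)
$B{\left(j \right)} = \frac{j}{444}$ ($B{\left(j \right)} = - \frac{j \frac{1}{-111}}{4} = - \frac{j \left(- \frac{1}{111}\right)}{4} = - \frac{\left(- \frac{1}{111}\right) j}{4} = \frac{j}{444}$)
$\frac{-18794 + y{\left(-13 \right)}}{B{\left(-177 \right)} + Z{\left(-28 - 88,15 \right)}} = \frac{-18794 + 0}{\frac{1}{444} \left(-177\right) + \frac{100}{\left(-28 - 88\right) + 2 \cdot 15}} = - \frac{18794}{- \frac{59}{148} + \frac{100}{-116 + 30}} = - \frac{18794}{- \frac{59}{148} + \frac{100}{-86}} = - \frac{18794}{- \frac{59}{148} + 100 \left(- \frac{1}{86}\right)} = - \frac{18794}{- \frac{59}{148} - \frac{50}{43}} = - \frac{18794}{- \frac{9937}{6364}} = \left(-18794\right) \left(- \frac{6364}{9937}\right) = \frac{119605016}{9937}$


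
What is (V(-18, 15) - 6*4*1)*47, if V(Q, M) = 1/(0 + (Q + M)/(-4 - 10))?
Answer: -2726/3 ≈ -908.67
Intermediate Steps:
V(Q, M) = 1/(-M/14 - Q/14) (V(Q, M) = 1/(0 + (M + Q)/(-14)) = 1/(0 + (M + Q)*(-1/14)) = 1/(0 + (-M/14 - Q/14)) = 1/(-M/14 - Q/14))
(V(-18, 15) - 6*4*1)*47 = (-14/(15 - 18) - 6*4*1)*47 = (-14/(-3) - 24*1)*47 = (-14*(-⅓) - 24)*47 = (14/3 - 24)*47 = -58/3*47 = -2726/3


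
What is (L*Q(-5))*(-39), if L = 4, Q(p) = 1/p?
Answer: 156/5 ≈ 31.200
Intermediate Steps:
(L*Q(-5))*(-39) = (4/(-5))*(-39) = (4*(-1/5))*(-39) = -4/5*(-39) = 156/5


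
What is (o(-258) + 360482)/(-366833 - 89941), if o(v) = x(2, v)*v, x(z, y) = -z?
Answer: -180499/228387 ≈ -0.79032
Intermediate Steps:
o(v) = -2*v (o(v) = (-1*2)*v = -2*v)
(o(-258) + 360482)/(-366833 - 89941) = (-2*(-258) + 360482)/(-366833 - 89941) = (516 + 360482)/(-456774) = 360998*(-1/456774) = -180499/228387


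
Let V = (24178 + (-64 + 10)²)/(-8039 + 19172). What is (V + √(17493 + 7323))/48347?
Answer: 27094/538247151 + 4*√1551/48347 ≈ 0.0033087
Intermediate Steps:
V = 27094/11133 (V = (24178 + (-54)²)/11133 = (24178 + 2916)*(1/11133) = 27094*(1/11133) = 27094/11133 ≈ 2.4337)
(V + √(17493 + 7323))/48347 = (27094/11133 + √(17493 + 7323))/48347 = (27094/11133 + √24816)*(1/48347) = (27094/11133 + 4*√1551)*(1/48347) = 27094/538247151 + 4*√1551/48347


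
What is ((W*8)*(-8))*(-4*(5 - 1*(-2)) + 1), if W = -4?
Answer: -6912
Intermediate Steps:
((W*8)*(-8))*(-4*(5 - 1*(-2)) + 1) = (-4*8*(-8))*(-4*(5 - 1*(-2)) + 1) = (-32*(-8))*(-4*(5 + 2) + 1) = 256*(-4*7 + 1) = 256*(-28 + 1) = 256*(-27) = -6912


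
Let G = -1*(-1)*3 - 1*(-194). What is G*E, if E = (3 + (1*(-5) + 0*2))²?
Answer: 788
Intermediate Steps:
E = 4 (E = (3 + (-5 + 0))² = (3 - 5)² = (-2)² = 4)
G = 197 (G = 1*3 + 194 = 3 + 194 = 197)
G*E = 197*4 = 788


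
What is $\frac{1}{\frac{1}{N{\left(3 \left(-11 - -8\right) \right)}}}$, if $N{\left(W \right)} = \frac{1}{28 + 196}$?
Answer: $\frac{1}{224} \approx 0.0044643$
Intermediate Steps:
$N{\left(W \right)} = \frac{1}{224}$
$\frac{1}{\frac{1}{N{\left(3 \left(-11 - -8\right) \right)}}} = \frac{1}{\frac{1}{\frac{1}{224}}} = \frac{1}{224}$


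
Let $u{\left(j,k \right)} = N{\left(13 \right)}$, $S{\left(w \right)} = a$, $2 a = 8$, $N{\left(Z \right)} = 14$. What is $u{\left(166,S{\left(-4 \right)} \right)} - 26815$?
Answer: $-26801$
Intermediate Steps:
$a = 4$ ($a = \frac{1}{2} \cdot 8 = 4$)
$S{\left(w \right)} = 4$
$u{\left(j,k \right)} = 14$
$u{\left(166,S{\left(-4 \right)} \right)} - 26815 = 14 - 26815 = -26801$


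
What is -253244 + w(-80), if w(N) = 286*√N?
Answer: -253244 + 1144*I*√5 ≈ -2.5324e+5 + 2558.1*I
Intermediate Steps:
-253244 + w(-80) = -253244 + 286*√(-80) = -253244 + 286*(4*I*√5) = -253244 + 1144*I*√5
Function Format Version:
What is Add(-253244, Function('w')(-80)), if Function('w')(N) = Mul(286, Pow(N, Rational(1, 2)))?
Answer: Add(-253244, Mul(1144, I, Pow(5, Rational(1, 2)))) ≈ Add(-2.5324e+5, Mul(2558.1, I))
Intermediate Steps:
Add(-253244, Function('w')(-80)) = Add(-253244, Mul(286, Pow(-80, Rational(1, 2)))) = Add(-253244, Mul(286, Mul(4, I, Pow(5, Rational(1, 2))))) = Add(-253244, Mul(1144, I, Pow(5, Rational(1, 2))))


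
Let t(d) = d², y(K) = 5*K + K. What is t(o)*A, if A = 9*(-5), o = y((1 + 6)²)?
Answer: -3889620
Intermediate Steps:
y(K) = 6*K
o = 294 (o = 6*(1 + 6)² = 6*7² = 6*49 = 294)
A = -45
t(o)*A = 294²*(-45) = 86436*(-45) = -3889620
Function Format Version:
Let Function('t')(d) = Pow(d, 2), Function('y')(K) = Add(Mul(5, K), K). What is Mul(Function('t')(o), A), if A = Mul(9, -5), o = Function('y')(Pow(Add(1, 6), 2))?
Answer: -3889620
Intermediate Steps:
Function('y')(K) = Mul(6, K)
o = 294 (o = Mul(6, Pow(Add(1, 6), 2)) = Mul(6, Pow(7, 2)) = Mul(6, 49) = 294)
A = -45
Mul(Function('t')(o), A) = Mul(Pow(294, 2), -45) = Mul(86436, -45) = -3889620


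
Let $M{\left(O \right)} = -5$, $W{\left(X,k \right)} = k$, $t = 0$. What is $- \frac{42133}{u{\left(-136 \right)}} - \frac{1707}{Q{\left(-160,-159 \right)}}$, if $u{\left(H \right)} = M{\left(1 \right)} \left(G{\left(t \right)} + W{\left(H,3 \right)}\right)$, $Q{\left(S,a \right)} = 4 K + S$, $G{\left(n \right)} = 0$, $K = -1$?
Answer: $\frac{6935417}{2460} \approx 2819.3$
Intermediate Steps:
$Q{\left(S,a \right)} = -4 + S$ ($Q{\left(S,a \right)} = 4 \left(-1\right) + S = -4 + S$)
$u{\left(H \right)} = -15$ ($u{\left(H \right)} = - 5 \left(0 + 3\right) = \left(-5\right) 3 = -15$)
$- \frac{42133}{u{\left(-136 \right)}} - \frac{1707}{Q{\left(-160,-159 \right)}} = - \frac{42133}{-15} - \frac{1707}{-4 - 160} = \left(-42133\right) \left(- \frac{1}{15}\right) - \frac{1707}{-164} = \frac{42133}{15} - - \frac{1707}{164} = \frac{42133}{15} + \frac{1707}{164} = \frac{6935417}{2460}$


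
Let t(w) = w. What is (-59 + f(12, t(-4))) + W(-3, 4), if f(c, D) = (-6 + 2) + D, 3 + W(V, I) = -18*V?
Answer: -16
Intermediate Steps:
W(V, I) = -3 - 18*V
f(c, D) = -4 + D
(-59 + f(12, t(-4))) + W(-3, 4) = (-59 + (-4 - 4)) + (-3 - 18*(-3)) = (-59 - 8) + (-3 + 54) = -67 + 51 = -16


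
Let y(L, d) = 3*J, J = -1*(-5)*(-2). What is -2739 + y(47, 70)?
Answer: -2769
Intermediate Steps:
J = -10 (J = 5*(-2) = -10)
y(L, d) = -30 (y(L, d) = 3*(-10) = -30)
-2739 + y(47, 70) = -2739 - 30 = -2769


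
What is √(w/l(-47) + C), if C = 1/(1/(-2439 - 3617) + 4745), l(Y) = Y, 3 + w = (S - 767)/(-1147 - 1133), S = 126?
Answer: √1699154164499416533610/171073313780 ≈ 0.24095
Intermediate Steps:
w = -6199/2280 (w = -3 + (126 - 767)/(-1147 - 1133) = -3 - 641/(-2280) = -3 - 641*(-1/2280) = -3 + 641/2280 = -6199/2280 ≈ -2.7189)
C = 6056/28735719 (C = 1/(1/(-6056) + 4745) = 1/(-1/6056 + 4745) = 1/(28735719/6056) = 6056/28735719 ≈ 0.00021075)
√(w/l(-47) + C) = √(-6199/2280/(-47) + 6056/28735719) = √(-6199/2280*(-1/47) + 6056/28735719) = √(6199/107160 + 6056/28735719) = √(19864631449/342146627560) = √1699154164499416533610/171073313780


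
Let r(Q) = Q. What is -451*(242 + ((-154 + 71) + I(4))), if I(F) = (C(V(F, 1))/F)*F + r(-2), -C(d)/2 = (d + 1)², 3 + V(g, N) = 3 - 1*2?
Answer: -69905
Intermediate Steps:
V(g, N) = -2 (V(g, N) = -3 + (3 - 1*2) = -3 + (3 - 2) = -3 + 1 = -2)
C(d) = -2*(1 + d)² (C(d) = -2*(d + 1)² = -2*(1 + d)²)
I(F) = -4 (I(F) = ((-2*(1 - 2)²)/F)*F - 2 = ((-2*(-1)²)/F)*F - 2 = ((-2*1)/F)*F - 2 = (-2/F)*F - 2 = -2 - 2 = -4)
-451*(242 + ((-154 + 71) + I(4))) = -451*(242 + ((-154 + 71) - 4)) = -451*(242 + (-83 - 4)) = -451*(242 - 87) = -451*155 = -69905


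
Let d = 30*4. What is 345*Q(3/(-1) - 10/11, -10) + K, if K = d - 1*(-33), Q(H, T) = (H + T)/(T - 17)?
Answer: 3638/11 ≈ 330.73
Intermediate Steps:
Q(H, T) = (H + T)/(-17 + T)
d = 120
K = 153 (K = 120 - 1*(-33) = 120 + 33 = 153)
345*Q(3/(-1) - 10/11, -10) + K = 345*(((3/(-1) - 10/11) - 10)/(-17 - 10)) + 153 = 345*(((3*(-1) - 10*1/11) - 10)/(-27)) + 153 = 345*(-((-3 - 10/11) - 10)/27) + 153 = 345*(-(-43/11 - 10)/27) + 153 = 345*(-1/27*(-153/11)) + 153 = 345*(17/33) + 153 = 1955/11 + 153 = 3638/11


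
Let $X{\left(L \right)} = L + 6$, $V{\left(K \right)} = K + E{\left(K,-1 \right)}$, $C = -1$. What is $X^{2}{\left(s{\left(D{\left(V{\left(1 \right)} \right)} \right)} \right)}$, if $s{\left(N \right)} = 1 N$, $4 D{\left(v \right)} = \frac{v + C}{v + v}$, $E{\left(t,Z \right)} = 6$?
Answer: $\frac{29241}{784} \approx 37.297$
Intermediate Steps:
$V{\left(K \right)} = 6 + K$ ($V{\left(K \right)} = K + 6 = 6 + K$)
$D{\left(v \right)} = \frac{-1 + v}{8 v}$ ($D{\left(v \right)} = \frac{\left(v - 1\right) \frac{1}{v + v}}{4} = \frac{\left(-1 + v\right) \frac{1}{2 v}}{4} = \frac{\frac{1}{2} \frac{1}{v} \left(-1 + v\right)}{4} = \frac{-1 + v}{8 v}$)
$s{\left(N \right)} = N$
$X{\left(L \right)} = 6 + L$
$X^{2}{\left(s{\left(D{\left(V{\left(1 \right)} \right)} \right)} \right)} = \left(6 + \frac{-1 + \left(6 + 1\right)}{8 \left(6 + 1\right)}\right)^{2} = \left(6 + \frac{-1 + 7}{8 \cdot 7}\right)^{2} = \left(6 + \frac{1}{8} \cdot \frac{1}{7} \cdot 6\right)^{2} = \left(6 + \frac{3}{28}\right)^{2} = \left(\frac{171}{28}\right)^{2} = \frac{29241}{784}$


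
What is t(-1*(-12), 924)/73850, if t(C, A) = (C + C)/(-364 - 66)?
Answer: -6/7938875 ≈ -7.5577e-7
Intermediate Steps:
t(C, A) = -C/215 (t(C, A) = (2*C)/(-430) = (2*C)*(-1/430) = -C/215)
t(-1*(-12), 924)/73850 = -(-1)*(-12)/215/73850 = -1/215*12*(1/73850) = -12/215*1/73850 = -6/7938875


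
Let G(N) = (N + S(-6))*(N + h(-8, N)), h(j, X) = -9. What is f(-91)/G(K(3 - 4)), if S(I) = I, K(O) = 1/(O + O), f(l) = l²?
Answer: 2548/19 ≈ 134.11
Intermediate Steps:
K(O) = 1/(2*O)
G(N) = (-9 + N)*(-6 + N) (G(N) = (N - 6)*(N - 9) = (-6 + N)*(-9 + N) = (-9 + N)*(-6 + N))
f(-91)/G(K(3 - 4)) = (-91)²/(54 + (1/(2*(3 - 4)))² - 15/(2*(3 - 4))) = 8281/(54 + ((½)/(-1))² - 15/(2*(-1))) = 8281/(54 + ((½)*(-1))² - 15*(-1)/2) = 8281/(54 + (-½)² - 15*(-½)) = 8281/(54 + ¼ + 15/2) = 8281/(247/4) = 8281*(4/247) = 2548/19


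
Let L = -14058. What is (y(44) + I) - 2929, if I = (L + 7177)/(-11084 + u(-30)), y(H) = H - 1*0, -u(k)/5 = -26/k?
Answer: -95948882/33265 ≈ -2884.4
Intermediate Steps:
u(k) = 130/k (u(k) = -(-130)/k = 130/k)
y(H) = H (y(H) = H + 0 = H)
I = 20643/33265 (I = (-14058 + 7177)/(-11084 + 130/(-30)) = -6881/(-11084 + 130*(-1/30)) = -6881/(-11084 - 13/3) = -6881/(-33265/3) = -6881*(-3/33265) = 20643/33265 ≈ 0.62056)
(y(44) + I) - 2929 = (44 + 20643/33265) - 2929 = 1484303/33265 - 2929 = -95948882/33265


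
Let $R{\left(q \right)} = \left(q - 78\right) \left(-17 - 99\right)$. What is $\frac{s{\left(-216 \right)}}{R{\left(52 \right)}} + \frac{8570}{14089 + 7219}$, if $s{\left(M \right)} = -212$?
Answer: $\frac{666557}{2008279} \approx 0.3319$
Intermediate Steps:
$R{\left(q \right)} = 9048 - 116 q$ ($R{\left(q \right)} = \left(-78 + q\right) \left(-116\right) = 9048 - 116 q$)
$\frac{s{\left(-216 \right)}}{R{\left(52 \right)}} + \frac{8570}{14089 + 7219} = - \frac{212}{9048 - 6032} + \frac{8570}{14089 + 7219} = - \frac{212}{9048 - 6032} + \frac{8570}{21308} = - \frac{212}{3016} + 8570 \cdot \frac{1}{21308} = \left(-212\right) \frac{1}{3016} + \frac{4285}{10654} = - \frac{53}{754} + \frac{4285}{10654} = \frac{666557}{2008279}$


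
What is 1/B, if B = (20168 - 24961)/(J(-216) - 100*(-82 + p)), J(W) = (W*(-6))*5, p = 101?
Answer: -4580/4793 ≈ -0.95556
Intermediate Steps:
J(W) = -30*W (J(W) = -6*W*5 = -30*W)
B = -4793/4580 (B = (20168 - 24961)/(-30*(-216) - 100*(-82 + 101)) = -4793/(6480 - 100*19) = -4793/(6480 - 1900) = -4793/4580 ≈ -1.0465)
1/B = 1/(-4793/4580) = -4580/4793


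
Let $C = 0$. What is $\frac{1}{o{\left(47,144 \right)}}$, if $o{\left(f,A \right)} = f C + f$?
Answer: $\frac{1}{47} \approx 0.021277$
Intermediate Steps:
$o{\left(f,A \right)} = f$ ($o{\left(f,A \right)} = f 0 + f = 0 + f = f$)
$\frac{1}{o{\left(47,144 \right)}} = \frac{1}{47}$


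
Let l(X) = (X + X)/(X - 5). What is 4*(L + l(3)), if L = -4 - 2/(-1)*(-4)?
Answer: -60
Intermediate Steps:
l(X) = 2*X/(-5 + X) (l(X) = (2*X)/(-5 + X) = 2*X/(-5 + X))
L = -12 (L = -4 - 2*(-1)*(-4) = -4 + 2*(-4) = -4 - 8 = -12)
4*(L + l(3)) = 4*(-12 + 2*3/(-5 + 3)) = 4*(-12 + 2*3/(-2)) = 4*(-12 + 2*3*(-½)) = 4*(-12 - 3) = 4*(-15) = -60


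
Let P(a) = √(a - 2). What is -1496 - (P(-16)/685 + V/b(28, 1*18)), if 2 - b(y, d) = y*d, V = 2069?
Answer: -748923/502 - 3*I*√2/685 ≈ -1491.9 - 0.0061936*I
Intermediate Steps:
P(a) = √(-2 + a)
b(y, d) = 2 - d*y (b(y, d) = 2 - y*d = 2 - d*y)
-1496 - (P(-16)/685 + V/b(28, 1*18)) = -1496 - (√(-2 - 16)/685 + 2069/(2 - 1*1*18*28)) = -1496 - (√(-18)*(1/685) + 2069/(2 - 1*18*28)) = -1496 - ((3*I*√2)*(1/685) + 2069/(2 - 504)) = -1496 - (3*I*√2/685 + 2069/(-502)) = -1496 - (3*I*√2/685 + 2069*(-1/502)) = -1496 - (3*I*√2/685 - 2069/502) = -1496 - (-2069/502 + 3*I*√2/685) = -1496 + (2069/502 - 3*I*√2/685) = -748923/502 - 3*I*√2/685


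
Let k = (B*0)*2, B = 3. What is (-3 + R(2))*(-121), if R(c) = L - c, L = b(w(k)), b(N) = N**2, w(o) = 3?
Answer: -484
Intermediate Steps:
k = 0 (k = (3*0)*2 = 0*2 = 0)
L = 9 (L = 3**2 = 9)
R(c) = 9 - c
(-3 + R(2))*(-121) = (-3 + (9 - 1*2))*(-121) = (-3 + (9 - 2))*(-121) = (-3 + 7)*(-121) = 4*(-121) = -484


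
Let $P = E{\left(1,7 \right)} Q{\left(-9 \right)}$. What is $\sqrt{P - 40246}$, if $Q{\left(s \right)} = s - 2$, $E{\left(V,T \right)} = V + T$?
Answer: $i \sqrt{40334} \approx 200.83 i$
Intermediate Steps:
$E{\left(V,T \right)} = T + V$
$Q{\left(s \right)} = -2 + s$ ($Q{\left(s \right)} = s - 2 = -2 + s$)
$P = -88$ ($P = \left(7 + 1\right) \left(-2 - 9\right) = 8 \left(-11\right) = -88$)
$\sqrt{P - 40246} = \sqrt{-88 - 40246} = \sqrt{-40334} = i \sqrt{40334}$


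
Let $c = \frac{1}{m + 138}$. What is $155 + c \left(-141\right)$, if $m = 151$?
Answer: $\frac{44654}{289} \approx 154.51$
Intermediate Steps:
$c = \frac{1}{289}$ ($c = \frac{1}{151 + 138} = \frac{1}{289} \approx 0.0034602$)
$155 + c \left(-141\right) = 155 + \frac{1}{289} \left(-141\right) = 155 - \frac{141}{289} = \frac{44654}{289}$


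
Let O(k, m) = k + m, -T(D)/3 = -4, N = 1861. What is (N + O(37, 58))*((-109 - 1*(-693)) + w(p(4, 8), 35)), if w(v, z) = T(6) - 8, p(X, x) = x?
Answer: 1150128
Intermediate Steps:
T(D) = 12 (T(D) = -3*(-4) = 12)
w(v, z) = 4 (w(v, z) = 12 - 8 = 4)
(N + O(37, 58))*((-109 - 1*(-693)) + w(p(4, 8), 35)) = (1861 + (37 + 58))*((-109 - 1*(-693)) + 4) = (1861 + 95)*((-109 + 693) + 4) = 1956*(584 + 4) = 1956*588 = 1150128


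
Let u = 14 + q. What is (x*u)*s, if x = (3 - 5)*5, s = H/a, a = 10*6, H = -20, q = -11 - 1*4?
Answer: -10/3 ≈ -3.3333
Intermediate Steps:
q = -15 (q = -11 - 4 = -15)
u = -1 (u = 14 - 15 = -1)
a = 60
s = -⅓ (s = -20/60 = -20*1/60 = -⅓ ≈ -0.33333)
x = -10 (x = -2*5 = -10)
(x*u)*s = -10*(-1)*(-⅓) = 10*(-⅓) = -10/3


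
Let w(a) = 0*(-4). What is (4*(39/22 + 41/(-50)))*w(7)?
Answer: 0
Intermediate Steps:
w(a) = 0
(4*(39/22 + 41/(-50)))*w(7) = (4*(39/22 + 41/(-50)))*0 = (4*(39*(1/22) + 41*(-1/50)))*0 = (4*(39/22 - 41/50))*0 = (4*(262/275))*0 = (1048/275)*0 = 0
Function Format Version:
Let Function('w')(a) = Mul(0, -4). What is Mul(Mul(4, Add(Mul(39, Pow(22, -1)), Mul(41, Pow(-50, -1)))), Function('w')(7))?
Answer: 0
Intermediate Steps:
Function('w')(a) = 0
Mul(Mul(4, Add(Mul(39, Pow(22, -1)), Mul(41, Pow(-50, -1)))), Function('w')(7)) = Mul(Mul(4, Add(Mul(39, Pow(22, -1)), Mul(41, Pow(-50, -1)))), 0) = Mul(Mul(4, Add(Mul(39, Rational(1, 22)), Mul(41, Rational(-1, 50)))), 0) = Mul(Mul(4, Add(Rational(39, 22), Rational(-41, 50))), 0) = Mul(Mul(4, Rational(262, 275)), 0) = Mul(Rational(1048, 275), 0) = 0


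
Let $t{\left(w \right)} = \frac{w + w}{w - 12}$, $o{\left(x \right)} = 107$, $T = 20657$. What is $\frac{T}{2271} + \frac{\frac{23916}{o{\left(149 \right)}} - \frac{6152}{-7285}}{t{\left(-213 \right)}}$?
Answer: $\frac{3207400114183}{25137310659} \approx 127.6$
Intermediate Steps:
$t{\left(w \right)} = \frac{2 w}{-12 + w}$
$\frac{T}{2271} + \frac{\frac{23916}{o{\left(149 \right)}} - \frac{6152}{-7285}}{t{\left(-213 \right)}} = \frac{20657}{2271} + \frac{\frac{23916}{107} - \frac{6152}{-7285}}{2 \left(-213\right) \frac{1}{-12 - 213}} = 20657 \cdot \frac{1}{2271} + \frac{23916 \cdot \frac{1}{107} - - \frac{6152}{7285}}{2 \left(-213\right) \frac{1}{-225}} = \frac{20657}{2271} + \frac{\frac{23916}{107} + \frac{6152}{7285}}{2 \left(-213\right) \left(- \frac{1}{225}\right)} = \frac{20657}{2271} + \frac{174886324}{779495 \cdot \frac{142}{75}} = \frac{20657}{2271} + \frac{174886324}{779495} \cdot \frac{75}{142} = \frac{20657}{2271} + \frac{1311647430}{11068829} = \frac{3207400114183}{25137310659}$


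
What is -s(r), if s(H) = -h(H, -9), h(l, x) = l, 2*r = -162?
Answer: -81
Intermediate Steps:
r = -81 (r = (1/2)*(-162) = -81)
s(H) = -H
-s(r) = -(-1)*(-81) = -1*81 = -81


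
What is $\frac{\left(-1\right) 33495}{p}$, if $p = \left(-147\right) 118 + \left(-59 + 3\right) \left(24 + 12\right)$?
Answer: $\frac{1595}{922} \approx 1.7299$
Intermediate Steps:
$p = -19362$ ($p = -17346 - 2016 = -19362$)
$\frac{\left(-1\right) 33495}{p} = \frac{\left(-1\right) 33495}{-19362} = \left(-33495\right) \left(- \frac{1}{19362}\right) = \frac{1595}{922}$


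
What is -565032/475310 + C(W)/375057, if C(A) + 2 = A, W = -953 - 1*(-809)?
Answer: -3654975898/3073592115 ≈ -1.1892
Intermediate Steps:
W = -144 (W = -953 + 809 = -144)
C(A) = -2 + A
-565032/475310 + C(W)/375057 = -565032/475310 + (-2 - 144)/375057 = -565032*1/475310 - 146*1/375057 = -282516/237655 - 146/375057 = -3654975898/3073592115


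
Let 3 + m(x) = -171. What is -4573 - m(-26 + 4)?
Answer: -4399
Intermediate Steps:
m(x) = -174 (m(x) = -3 - 171 = -174)
-4573 - m(-26 + 4) = -4573 - 1*(-174) = -4573 + 174 = -4399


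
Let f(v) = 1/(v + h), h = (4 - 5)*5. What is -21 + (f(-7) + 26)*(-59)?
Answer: -18601/12 ≈ -1550.1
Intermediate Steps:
h = -5 (h = -1*5 = -5)
f(v) = 1/(-5 + v) (f(v) = 1/(v - 5) = 1/(-5 + v))
-21 + (f(-7) + 26)*(-59) = -21 + (1/(-5 - 7) + 26)*(-59) = -21 + (1/(-12) + 26)*(-59) = -21 + (-1/12 + 26)*(-59) = -21 + (311/12)*(-59) = -21 - 18349/12 = -18601/12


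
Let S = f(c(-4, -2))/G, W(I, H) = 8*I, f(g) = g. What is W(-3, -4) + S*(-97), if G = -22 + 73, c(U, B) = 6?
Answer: -602/17 ≈ -35.412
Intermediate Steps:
G = 51
S = 2/17 (S = 6/51 = 6*(1/51) = 2/17 ≈ 0.11765)
W(-3, -4) + S*(-97) = 8*(-3) + (2/17)*(-97) = -24 - 194/17 = -602/17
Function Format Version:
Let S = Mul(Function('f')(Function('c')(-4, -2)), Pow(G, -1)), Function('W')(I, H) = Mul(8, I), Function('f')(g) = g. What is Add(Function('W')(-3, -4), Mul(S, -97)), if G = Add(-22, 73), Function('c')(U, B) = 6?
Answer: Rational(-602, 17) ≈ -35.412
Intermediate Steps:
G = 51
S = Rational(2, 17) (S = Mul(6, Pow(51, -1)) = Mul(6, Rational(1, 51)) = Rational(2, 17) ≈ 0.11765)
Add(Function('W')(-3, -4), Mul(S, -97)) = Add(Mul(8, -3), Mul(Rational(2, 17), -97)) = Add(-24, Rational(-194, 17)) = Rational(-602, 17)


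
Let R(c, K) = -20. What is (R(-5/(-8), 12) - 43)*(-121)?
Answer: 7623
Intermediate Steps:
(R(-5/(-8), 12) - 43)*(-121) = (-20 - 43)*(-121) = -63*(-121) = 7623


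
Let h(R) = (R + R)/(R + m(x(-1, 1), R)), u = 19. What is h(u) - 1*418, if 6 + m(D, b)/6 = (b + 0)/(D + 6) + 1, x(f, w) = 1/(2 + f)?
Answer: -15200/37 ≈ -410.81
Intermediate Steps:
m(D, b) = -30 + 6*b/(6 + D) (m(D, b) = -36 + 6*((b + 0)/(D + 6) + 1) = -36 + 6*(b/(6 + D) + 1) = -36 + 6*(1 + b/(6 + D)) = -36 + (6 + 6*b/(6 + D)) = -30 + 6*b/(6 + D))
h(R) = 2*R/(-30 + 13*R/7) (h(R) = (R + R)/(R + 6*(-30 + R - 5/(2 - 1))/(6 + 1/(2 - 1))) = (2*R)/(R + 6*(-30 + R - 5/1)/(6 + 1/1)) = (2*R)/(R + 6*(-30 + R - 5*1)/(6 + 1)) = (2*R)/(R + 6*(-30 + R - 5)/7) = (2*R)/(R + 6*(⅐)*(-35 + R)) = (2*R)/(R + (-30 + 6*R/7)) = (2*R)/(-30 + 13*R/7) = 2*R/(-30 + 13*R/7))
h(u) - 1*418 = 14*19/(-210 + 13*19) - 1*418 = 14*19/(-210 + 247) - 418 = 14*19/37 - 418 = 14*19*(1/37) - 418 = 266/37 - 418 = -15200/37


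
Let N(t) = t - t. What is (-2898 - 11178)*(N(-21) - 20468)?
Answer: 288107568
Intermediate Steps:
N(t) = 0
(-2898 - 11178)*(N(-21) - 20468) = (-2898 - 11178)*(0 - 20468) = -14076*(-20468) = 288107568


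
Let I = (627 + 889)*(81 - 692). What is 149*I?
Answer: -138015124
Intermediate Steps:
I = -926276 (I = 1516*(-611) = -926276)
149*I = 149*(-926276) = -138015124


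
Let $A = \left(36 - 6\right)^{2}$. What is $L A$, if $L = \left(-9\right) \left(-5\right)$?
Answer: $40500$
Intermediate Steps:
$A = 900$ ($A = 30^{2} = 900$)
$L = 45$
$L A = 45 \cdot 900 = 40500$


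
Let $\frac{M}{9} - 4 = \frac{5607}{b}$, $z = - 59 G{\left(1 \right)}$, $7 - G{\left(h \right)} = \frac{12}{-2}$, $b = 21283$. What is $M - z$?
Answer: $\frac{17140712}{21283} \approx 805.37$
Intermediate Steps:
$G{\left(h \right)} = 13$ ($G{\left(h \right)} = 7 - \frac{12}{-2} = 7 - 12 \left(- \frac{1}{2}\right) = 7 - -6 = 7 + 6 = 13$)
$z = -767$ ($z = \left(-59\right) 13 = -767$)
$M = \frac{816651}{21283}$ ($M = 36 + 9 \cdot \frac{5607}{21283} = 36 + \frac{50463}{21283} = \frac{816651}{21283} \approx 38.371$)
$M - z = \frac{816651}{21283} - -767 = \frac{816651}{21283} + 767 = \frac{17140712}{21283}$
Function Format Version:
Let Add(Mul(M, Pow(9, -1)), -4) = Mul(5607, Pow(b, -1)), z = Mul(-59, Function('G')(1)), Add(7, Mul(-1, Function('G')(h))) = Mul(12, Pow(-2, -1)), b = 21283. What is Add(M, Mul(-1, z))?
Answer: Rational(17140712, 21283) ≈ 805.37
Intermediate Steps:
Function('G')(h) = 13 (Function('G')(h) = Add(7, Mul(-1, Mul(12, Pow(-2, -1)))) = Add(7, Mul(-1, Mul(12, Rational(-1, 2)))) = Add(7, Mul(-1, -6)) = Add(7, 6) = 13)
z = -767 (z = Mul(-59, 13) = -767)
M = Rational(816651, 21283) (M = Add(36, Mul(9, Mul(5607, Pow(21283, -1)))) = Add(36, Mul(9, Mul(5607, Rational(1, 21283)))) = Add(36, Mul(9, Rational(5607, 21283))) = Add(36, Rational(50463, 21283)) = Rational(816651, 21283) ≈ 38.371)
Add(M, Mul(-1, z)) = Add(Rational(816651, 21283), Mul(-1, -767)) = Add(Rational(816651, 21283), 767) = Rational(17140712, 21283)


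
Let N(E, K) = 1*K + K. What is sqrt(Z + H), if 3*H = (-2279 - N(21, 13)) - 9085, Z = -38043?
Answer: I*sqrt(376557)/3 ≈ 204.55*I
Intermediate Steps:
N(E, K) = 2*K (N(E, K) = K + K = 2*K)
H = -11390/3 (H = ((-2279 - 2*13) - 9085)/3 = ((-2279 - 1*26) - 9085)/3 = ((-2279 - 26) - 9085)/3 = (-2305 - 9085)/3 = (1/3)*(-11390) = -11390/3 ≈ -3796.7)
sqrt(Z + H) = sqrt(-38043 - 11390/3) = sqrt(-125519/3) = I*sqrt(376557)/3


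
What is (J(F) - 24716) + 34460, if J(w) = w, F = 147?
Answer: 9891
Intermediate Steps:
(J(F) - 24716) + 34460 = (147 - 24716) + 34460 = -24569 + 34460 = 9891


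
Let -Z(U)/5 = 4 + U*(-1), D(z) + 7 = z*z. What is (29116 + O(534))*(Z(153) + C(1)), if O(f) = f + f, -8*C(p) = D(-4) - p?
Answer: 22456896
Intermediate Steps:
D(z) = -7 + z² (D(z) = -7 + z*z = -7 + z²)
C(p) = -9/8 + p/8 (C(p) = -((-7 + (-4)²) - p)/8 = -((-7 + 16) - p)/8 = -(9 - p)/8 = -9/8 + p/8)
O(f) = 2*f
Z(U) = -20 + 5*U (Z(U) = -5*(4 + U*(-1)) = -5*(4 - U) = -20 + 5*U)
(29116 + O(534))*(Z(153) + C(1)) = (29116 + 2*534)*((-20 + 5*153) + (-9/8 + (⅛)*1)) = (29116 + 1068)*((-20 + 765) + (-9/8 + ⅛)) = 30184*(745 - 1) = 30184*744 = 22456896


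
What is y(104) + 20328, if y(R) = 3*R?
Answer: 20640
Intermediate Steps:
y(104) + 20328 = 3*104 + 20328 = 312 + 20328 = 20640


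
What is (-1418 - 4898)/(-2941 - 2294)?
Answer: 6316/5235 ≈ 1.2065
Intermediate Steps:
(-1418 - 4898)/(-2941 - 2294) = -6316/(-5235) = -6316*(-1/5235) = 6316/5235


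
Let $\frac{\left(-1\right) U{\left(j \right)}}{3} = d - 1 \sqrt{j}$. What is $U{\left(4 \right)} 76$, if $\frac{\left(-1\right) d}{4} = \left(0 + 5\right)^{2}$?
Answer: $23256$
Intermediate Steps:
$d = -100$ ($d = - 4 \left(0 + 5\right)^{2} = - 4 \cdot 5^{2} = \left(-4\right) 25 = -100$)
$U{\left(j \right)} = 300 + 3 \sqrt{j}$ ($U{\left(j \right)} = - 3 \left(-100 - 1 \sqrt{j}\right) = - 3 \left(-100 - \sqrt{j}\right) = 300 + 3 \sqrt{j}$)
$U{\left(4 \right)} 76 = \left(300 + 3 \sqrt{4}\right) 76 = \left(300 + 3 \cdot 2\right) 76 = \left(300 + 6\right) 76 = 306 \cdot 76 = 23256$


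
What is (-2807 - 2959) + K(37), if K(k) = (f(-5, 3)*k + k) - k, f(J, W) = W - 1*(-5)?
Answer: -5470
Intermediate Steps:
f(J, W) = 5 + W (f(J, W) = W + 5 = 5 + W)
K(k) = 8*k (K(k) = ((5 + 3)*k + k) - k = (8*k + k) - k = 9*k - k = 8*k)
(-2807 - 2959) + K(37) = (-2807 - 2959) + 8*37 = -5766 + 296 = -5470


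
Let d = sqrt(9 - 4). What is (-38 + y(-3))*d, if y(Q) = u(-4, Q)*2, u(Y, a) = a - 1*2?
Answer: -48*sqrt(5) ≈ -107.33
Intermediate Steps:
u(Y, a) = -2 + a (u(Y, a) = a - 2 = -2 + a)
y(Q) = -4 + 2*Q (y(Q) = (-2 + Q)*2 = -4 + 2*Q)
d = sqrt(5) ≈ 2.2361
(-38 + y(-3))*d = (-38 + (-4 + 2*(-3)))*sqrt(5) = (-38 + (-4 - 6))*sqrt(5) = (-38 - 10)*sqrt(5) = -48*sqrt(5)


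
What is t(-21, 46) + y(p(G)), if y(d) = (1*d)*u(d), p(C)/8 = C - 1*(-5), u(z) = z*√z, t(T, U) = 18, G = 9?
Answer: 18 + 50176*√7 ≈ 1.3277e+5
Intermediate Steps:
u(z) = z^(3/2)
p(C) = 40 + 8*C (p(C) = 8*(C - 1*(-5)) = 8*(C + 5) = 8*(5 + C) = 40 + 8*C)
y(d) = d^(5/2) (y(d) = (1*d)*d^(3/2) = d*d^(3/2) = d^(5/2))
t(-21, 46) + y(p(G)) = 18 + (40 + 8*9)^(5/2) = 18 + (40 + 72)^(5/2) = 18 + 112^(5/2) = 18 + 50176*√7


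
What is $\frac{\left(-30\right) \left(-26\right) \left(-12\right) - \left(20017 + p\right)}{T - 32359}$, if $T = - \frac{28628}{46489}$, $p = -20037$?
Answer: $\frac{434207260}{1504366179} \approx 0.28863$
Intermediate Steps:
$T = - \frac{28628}{46489}$ ($T = \left(-28628\right) \frac{1}{46489} = - \frac{28628}{46489} \approx -0.6158$)
$\frac{\left(-30\right) \left(-26\right) \left(-12\right) - \left(20017 + p\right)}{T - 32359} = \frac{\left(-30\right) \left(-26\right) \left(-12\right) - -20}{- \frac{28628}{46489} - 32359} = \frac{780 \left(-12\right) + \left(-20017 + 20037\right)}{- \frac{1504366179}{46489}} = \left(-9360 + 20\right) \left(- \frac{46489}{1504366179}\right) = \left(-9340\right) \left(- \frac{46489}{1504366179}\right) = \frac{434207260}{1504366179}$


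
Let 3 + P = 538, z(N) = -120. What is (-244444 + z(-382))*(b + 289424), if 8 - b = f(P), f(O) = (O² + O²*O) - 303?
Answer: 37449318611860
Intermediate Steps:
P = 535 (P = -3 + 538 = 535)
f(O) = -303 + O² + O³ (f(O) = (O² + O³) - 303 = -303 + O² + O³)
b = -153416289 (b = 8 - (-303 + 535² + 535³) = 8 - (-303 + 286225 + 153130375) = 8 - 1*153416297 = 8 - 153416297 = -153416289)
(-244444 + z(-382))*(b + 289424) = (-244444 - 120)*(-153416289 + 289424) = -244564*(-153126865) = 37449318611860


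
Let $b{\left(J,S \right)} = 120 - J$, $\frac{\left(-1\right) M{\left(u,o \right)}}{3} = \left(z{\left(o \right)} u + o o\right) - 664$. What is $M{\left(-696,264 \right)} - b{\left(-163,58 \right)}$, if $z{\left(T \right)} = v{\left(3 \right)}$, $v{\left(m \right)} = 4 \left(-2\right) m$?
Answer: $-257491$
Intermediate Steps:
$v{\left(m \right)} = - 8 m$
$z{\left(T \right)} = -24$ ($z{\left(T \right)} = \left(-8\right) 3 = -24$)
$M{\left(u,o \right)} = 1992 - 3 o^{2} + 72 u$ ($M{\left(u,o \right)} = - 3 \left(\left(- 24 u + o o\right) - 664\right) = - 3 \left(\left(- 24 u + o^{2}\right) - 664\right) = - 3 \left(\left(o^{2} - 24 u\right) - 664\right) = - 3 \left(-664 + o^{2} - 24 u\right) = 1992 - 3 o^{2} + 72 u$)
$M{\left(-696,264 \right)} - b{\left(-163,58 \right)} = \left(1992 - 3 \cdot 264^{2} + 72 \left(-696\right)\right) - \left(120 - -163\right) = \left(1992 - 209088 - 50112\right) - \left(120 + 163\right) = \left(1992 - 209088 - 50112\right) - 283 = -257208 - 283 = -257491$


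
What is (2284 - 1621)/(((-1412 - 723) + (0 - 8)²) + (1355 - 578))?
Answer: -663/1294 ≈ -0.51236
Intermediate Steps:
(2284 - 1621)/(((-1412 - 723) + (0 - 8)²) + (1355 - 578)) = 663/((-2135 + (-8)²) + 777) = 663/((-2135 + 64) + 777) = 663/(-2071 + 777) = 663/(-1294) = 663*(-1/1294) = -663/1294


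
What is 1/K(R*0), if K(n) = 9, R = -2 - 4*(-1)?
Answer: 1/9 ≈ 0.11111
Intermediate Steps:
R = 2 (R = -2 + 4 = 2)
1/K(R*0) = 1/9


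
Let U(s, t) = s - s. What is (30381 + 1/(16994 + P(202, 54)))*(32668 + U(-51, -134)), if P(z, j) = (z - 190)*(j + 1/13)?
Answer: 113817360463274/114679 ≈ 9.9249e+8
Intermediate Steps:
U(s, t) = 0
P(z, j) = (-190 + z)*(1/13 + j) (P(z, j) = (-190 + z)*(j + 1/13) = (-190 + z)*(1/13 + j))
(30381 + 1/(16994 + P(202, 54)))*(32668 + U(-51, -134)) = (30381 + 1/(16994 + (-190/13 - 190*54 + (1/13)*202 + 54*202)))*(32668 + 0) = (30381 + 1/(16994 + (-190/13 - 10260 + 202/13 + 10908)))*32668 = (30381 + 1/(16994 + 8436/13))*32668 = (30381 + 1/(229358/13))*32668 = (30381 + 13/229358)*32668 = (6968125411/229358)*32668 = 113817360463274/114679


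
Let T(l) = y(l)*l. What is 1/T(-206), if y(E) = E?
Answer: 1/42436 ≈ 2.3565e-5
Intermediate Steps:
T(l) = l² (T(l) = l*l = l²)
1/T(-206) = 1/((-206)²) = 1/42436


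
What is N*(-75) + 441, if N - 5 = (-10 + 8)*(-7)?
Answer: -984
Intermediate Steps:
N = 19 (N = 5 + (-10 + 8)*(-7) = 5 - 2*(-7) = 5 + 14 = 19)
N*(-75) + 441 = 19*(-75) + 441 = -1425 + 441 = -984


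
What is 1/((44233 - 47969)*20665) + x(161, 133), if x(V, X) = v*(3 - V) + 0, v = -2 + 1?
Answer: 12198301519/77204440 ≈ 158.00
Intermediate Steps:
v = -1
x(V, X) = -3 + V (x(V, X) = -(3 - V) + 0 = (-3 + V) + 0 = -3 + V)
1/((44233 - 47969)*20665) + x(161, 133) = 1/((44233 - 47969)*20665) + (-3 + 161) = (1/20665)/(-3736) + 158 = -1/3736*1/20665 + 158 = -1/77204440 + 158 = 12198301519/77204440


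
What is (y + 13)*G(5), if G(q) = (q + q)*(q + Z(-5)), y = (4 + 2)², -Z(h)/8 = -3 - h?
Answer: -5390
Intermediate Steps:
Z(h) = 24 + 8*h (Z(h) = -8*(-3 - h) = 24 + 8*h)
y = 36 (y = 6² = 36)
G(q) = 2*q*(-16 + q) (G(q) = (q + q)*(q + (24 + 8*(-5))) = (2*q)*(q + (24 - 40)) = (2*q)*(q - 16) = (2*q)*(-16 + q) = 2*q*(-16 + q))
(y + 13)*G(5) = (36 + 13)*(2*5*(-16 + 5)) = 49*(2*5*(-11)) = 49*(-110) = -5390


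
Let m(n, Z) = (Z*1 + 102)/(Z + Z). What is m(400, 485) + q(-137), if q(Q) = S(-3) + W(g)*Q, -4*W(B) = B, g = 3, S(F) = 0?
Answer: 200509/1940 ≈ 103.36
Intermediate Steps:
m(n, Z) = (102 + Z)/(2*Z) (m(n, Z) = (Z + 102)/((2*Z)) = (102 + Z)*(1/(2*Z)) = (102 + Z)/(2*Z))
W(B) = -B/4
q(Q) = -3*Q/4 (q(Q) = 0 + (-¼*3)*Q = 0 - 3*Q/4 = -3*Q/4)
m(400, 485) + q(-137) = (½)*(102 + 485)/485 - ¾*(-137) = (½)*(1/485)*587 + 411/4 = 587/970 + 411/4 = 200509/1940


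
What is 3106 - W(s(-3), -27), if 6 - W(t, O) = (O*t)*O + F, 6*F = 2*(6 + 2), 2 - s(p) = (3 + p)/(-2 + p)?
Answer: 13682/3 ≈ 4560.7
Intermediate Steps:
s(p) = 2 - (3 + p)/(-2 + p)
F = 8/3 (F = (2*(6 + 2))/6 = (2*8)/6 = (⅙)*16 = 8/3 ≈ 2.6667)
W(t, O) = 10/3 - t*O² (W(t, O) = 6 - ((O*t)*O + 8/3) = 6 - (t*O² + 8/3) = 6 - (8/3 + t*O²) = 6 + (-8/3 - t*O²) = 10/3 - t*O²)
3106 - W(s(-3), -27) = 3106 - (10/3 - 1*(-7 - 3)/(-2 - 3)*(-27)²) = 3106 - (10/3 - 1*-10/(-5)*729) = 3106 - (10/3 - 1*(-⅕*(-10))*729) = 3106 - (10/3 - 1*2*729) = 3106 - (10/3 - 1458) = 3106 - 1*(-4364/3) = 3106 + 4364/3 = 13682/3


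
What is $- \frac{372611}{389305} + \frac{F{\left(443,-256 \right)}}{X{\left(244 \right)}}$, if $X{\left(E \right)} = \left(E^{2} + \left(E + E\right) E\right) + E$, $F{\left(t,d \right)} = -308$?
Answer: $- \frac{16690532128}{17406994465} \approx -0.95884$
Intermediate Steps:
$X{\left(E \right)} = E + 3 E^{2}$ ($X{\left(E \right)} = \left(E^{2} + 2 E E\right) + E = \left(E^{2} + 2 E^{2}\right) + E = 3 E^{2} + E = E + 3 E^{2}$)
$- \frac{372611}{389305} + \frac{F{\left(443,-256 \right)}}{X{\left(244 \right)}} = - \frac{372611}{389305} - \frac{308}{244 \left(1 + 3 \cdot 244\right)} = \left(-372611\right) \frac{1}{389305} - \frac{308}{244 \left(1 + 732\right)} = - \frac{372611}{389305} - \frac{308}{244 \cdot 733} = - \frac{372611}{389305} - \frac{308}{178852} = - \frac{372611}{389305} - \frac{77}{44713} = - \frac{16690532128}{17406994465}$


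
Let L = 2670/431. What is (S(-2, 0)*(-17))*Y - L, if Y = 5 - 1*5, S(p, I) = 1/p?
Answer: -2670/431 ≈ -6.1949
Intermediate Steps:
L = 2670/431 (L = 2670*(1/431) = 2670/431 ≈ 6.1949)
Y = 0 (Y = 5 - 5 = 0)
(S(-2, 0)*(-17))*Y - L = (-17/(-2))*0 - 1*2670/431 = -½*(-17)*0 - 2670/431 = (17/2)*0 - 2670/431 = 0 - 2670/431 = -2670/431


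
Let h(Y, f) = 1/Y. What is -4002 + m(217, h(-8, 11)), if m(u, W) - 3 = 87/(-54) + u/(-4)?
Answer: -145975/36 ≈ -4054.9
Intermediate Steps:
h(Y, f) = 1/Y
m(u, W) = 25/18 - u/4 (m(u, W) = 3 + (87/(-54) + u/(-4)) = 3 + (87*(-1/54) + u*(-¼)) = 3 + (-29/18 - u/4) = 25/18 - u/4)
-4002 + m(217, h(-8, 11)) = -4002 + (25/18 - ¼*217) = -4002 + (25/18 - 217/4) = -4002 - 1903/36 = -145975/36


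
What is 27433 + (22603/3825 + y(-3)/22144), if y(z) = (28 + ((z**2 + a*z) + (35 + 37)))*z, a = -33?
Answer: 145255948777/5293800 ≈ 27439.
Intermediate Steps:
y(z) = z*(100 + z**2 - 33*z) (y(z) = (28 + ((z**2 - 33*z) + (35 + 37)))*z = (28 + ((z**2 - 33*z) + 72))*z = (28 + (72 + z**2 - 33*z))*z = (100 + z**2 - 33*z)*z = z*(100 + z**2 - 33*z))
27433 + (22603/3825 + y(-3)/22144) = 27433 + (22603/3825 - 3*(100 + (-3)**2 - 33*(-3))/22144) = 27433 + (22603*(1/3825) - 3*(100 + 9 + 99)*(1/22144)) = 27433 + (22603/3825 - 3*208*(1/22144)) = 27433 + (22603/3825 - 624*1/22144) = 27433 + (22603/3825 - 39/1384) = 27433 + 31133377/5293800 = 145255948777/5293800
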